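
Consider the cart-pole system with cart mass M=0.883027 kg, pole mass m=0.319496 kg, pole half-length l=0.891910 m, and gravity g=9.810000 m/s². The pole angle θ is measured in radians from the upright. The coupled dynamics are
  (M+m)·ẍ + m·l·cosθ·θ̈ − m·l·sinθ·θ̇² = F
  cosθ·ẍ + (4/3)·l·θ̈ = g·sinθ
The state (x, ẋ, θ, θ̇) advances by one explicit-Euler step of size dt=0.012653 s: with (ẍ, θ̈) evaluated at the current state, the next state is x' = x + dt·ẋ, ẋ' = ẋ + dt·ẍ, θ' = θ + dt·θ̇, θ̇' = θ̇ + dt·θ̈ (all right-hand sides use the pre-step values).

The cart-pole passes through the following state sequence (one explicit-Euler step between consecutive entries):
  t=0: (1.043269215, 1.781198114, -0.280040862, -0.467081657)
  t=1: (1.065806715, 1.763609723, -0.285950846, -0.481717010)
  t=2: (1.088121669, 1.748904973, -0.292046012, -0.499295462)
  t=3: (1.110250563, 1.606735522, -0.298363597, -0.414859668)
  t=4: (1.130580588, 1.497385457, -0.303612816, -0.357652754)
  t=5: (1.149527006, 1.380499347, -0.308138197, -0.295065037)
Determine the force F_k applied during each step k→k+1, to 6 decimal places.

F_0 = -1.971159 N
F_1 = -1.758680 N
F_2 = -11.670046 N
F_3 = -9.146606 N
F_4 = -9.752705 N

step 0→1:
  ẍ = (ẋ'−ẋ)/dt = (1.763609723−1.781198114)/0.012653 = -1.390057
  θ̈ = (θ̇'−θ̇)/dt = (-0.481717010−-0.467081657)/0.012653 = -1.156671
  sinθ=-0.276395, cosθ=0.961044
  F = (M+m)·ẍ + m·l·cosθ·θ̈ − m·l·sinθ·θ̇² = -1.671575 + -0.316767 − -0.017183 = -1.971159
step 1→2:
  ẍ = (ẋ'−ẋ)/dt = (1.748904973−1.763609723)/0.012653 = -1.162155
  θ̈ = (θ̇'−θ̇)/dt = (-0.499295462−-0.481717010)/0.012653 = -1.389272
  sinθ=-0.282070, cosθ=0.959394
  F = (M+m)·ẍ + m·l·cosθ·θ̈ − m·l·sinθ·θ̇² = -1.397518 + -0.379814 − -0.018652 = -1.758680
step 2→3:
  ẍ = (ẋ'−ẋ)/dt = (1.606735522−1.748904973)/0.012653 = -11.236027
  θ̈ = (θ̇'−θ̇)/dt = (-0.414859668−-0.499295462)/0.012653 = 6.673184
  sinθ=-0.287912, cosθ=0.957657
  F = (M+m)·ẍ + m·l·cosθ·θ̈ − m·l·sinθ·θ̇² = -13.511581 + 1.821082 − -0.020453 = -11.670046
step 3→4:
  ẍ = (ẋ'−ẋ)/dt = (1.497385457−1.606735522)/0.012653 = -8.642224
  θ̈ = (θ̇'−θ̇)/dt = (-0.357652754−-0.414859668)/0.012653 = 4.521213
  sinθ=-0.293956, cosθ=0.955819
  F = (M+m)·ẍ + m·l·cosθ·θ̈ − m·l·sinθ·θ̇² = -10.392474 + 1.231451 − -0.014417 = -9.146606
step 4→5:
  ẍ = (ẋ'−ẋ)/dt = (1.380499347−1.497385457)/0.012653 = -9.237818
  θ̈ = (θ̇'−θ̇)/dt = (-0.295065037−-0.357652754)/0.012653 = 4.946473
  sinθ=-0.298970, cosθ=0.954263
  F = (M+m)·ẍ + m·l·cosθ·θ̈ − m·l·sinθ·θ̇² = -11.108688 + 1.345086 − -0.010898 = -9.752705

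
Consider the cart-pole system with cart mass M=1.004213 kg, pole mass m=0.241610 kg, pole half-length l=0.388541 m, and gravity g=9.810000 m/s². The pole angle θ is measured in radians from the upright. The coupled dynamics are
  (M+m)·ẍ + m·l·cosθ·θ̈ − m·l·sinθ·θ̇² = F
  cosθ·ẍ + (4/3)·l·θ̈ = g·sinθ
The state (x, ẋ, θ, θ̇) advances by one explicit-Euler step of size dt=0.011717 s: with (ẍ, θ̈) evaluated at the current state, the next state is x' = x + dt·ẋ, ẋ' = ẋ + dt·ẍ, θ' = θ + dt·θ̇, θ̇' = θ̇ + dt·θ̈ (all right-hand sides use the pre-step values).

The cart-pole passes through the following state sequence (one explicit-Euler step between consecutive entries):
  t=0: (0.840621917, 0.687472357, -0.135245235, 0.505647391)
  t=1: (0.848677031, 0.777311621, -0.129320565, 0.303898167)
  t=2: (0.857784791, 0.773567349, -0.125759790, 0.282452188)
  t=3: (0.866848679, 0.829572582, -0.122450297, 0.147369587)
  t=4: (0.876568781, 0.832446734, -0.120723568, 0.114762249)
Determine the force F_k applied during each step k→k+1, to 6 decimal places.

F_0 = 7.953862 N
F_1 = -0.567384 N
F_2 = 4.882037 N
F_3 = 0.046556 N

step 0→1:
  ẍ = (ẋ'−ẋ)/dt = (0.777311621−0.687472357)/0.011717 = 7.667429
  θ̈ = (θ̇'−θ̇)/dt = (0.303898167−0.505647391)/0.011717 = -17.218505
  sinθ=-0.134833, cosθ=0.990868
  F = (M+m)·ẍ + m·l·cosθ·θ̈ − m·l·sinθ·θ̇² = 9.552259 + -1.601633 − -0.003236 = 7.953862
step 1→2:
  ẍ = (ẋ'−ẋ)/dt = (0.773567349−0.777311621)/0.011717 = -0.319559
  θ̈ = (θ̇'−θ̇)/dt = (0.282452188−0.303898167)/0.011717 = -1.830330
  sinθ=-0.128960, cosθ=0.991650
  F = (M+m)·ẍ + m·l·cosθ·θ̈ − m·l·sinθ·θ̇² = -0.398114 + -0.170388 − -0.001118 = -0.567384
step 2→3:
  ẍ = (ẋ'−ẋ)/dt = (0.829572582−0.773567349)/0.011717 = 4.779827
  θ̈ = (θ̇'−θ̇)/dt = (0.147369587−0.282452188)/0.011717 = -11.528770
  sinθ=-0.125429, cosθ=0.992103
  F = (M+m)·ẍ + m·l·cosθ·θ̈ − m·l·sinθ·θ̇² = 5.954818 + -1.073721 − -0.000939 = 4.882037
step 3→4:
  ẍ = (ẋ'−ẋ)/dt = (0.832446734−0.829572582)/0.011717 = 0.245298
  θ̈ = (θ̇'−θ̇)/dt = (0.114762249−0.147369587)/0.011717 = -2.782908
  sinθ=-0.122145, cosθ=0.992512
  F = (M+m)·ẍ + m·l·cosθ·θ̈ − m·l·sinθ·θ̇² = 0.305597 + -0.259290 − -0.000249 = 0.046556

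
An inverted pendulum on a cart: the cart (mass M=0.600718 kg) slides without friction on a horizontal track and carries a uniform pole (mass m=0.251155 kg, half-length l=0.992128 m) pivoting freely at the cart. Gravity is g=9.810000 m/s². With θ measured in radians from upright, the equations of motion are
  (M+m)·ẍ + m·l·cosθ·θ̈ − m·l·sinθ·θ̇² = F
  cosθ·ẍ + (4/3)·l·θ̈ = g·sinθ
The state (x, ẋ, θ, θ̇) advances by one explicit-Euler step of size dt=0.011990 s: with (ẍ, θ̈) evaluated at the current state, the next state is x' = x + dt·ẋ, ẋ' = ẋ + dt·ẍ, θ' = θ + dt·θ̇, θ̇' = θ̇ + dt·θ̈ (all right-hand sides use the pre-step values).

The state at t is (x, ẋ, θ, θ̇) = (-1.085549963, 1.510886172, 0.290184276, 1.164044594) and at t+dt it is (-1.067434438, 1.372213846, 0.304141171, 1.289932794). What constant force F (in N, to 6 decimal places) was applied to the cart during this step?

ẍ = (ẋ'−ẋ)/dt = (1.372213846−1.510886172)/0.011990 = -11.565665
θ̈ = (θ̇'−θ̇)/dt = (1.289932794−1.164044594)/0.011990 = 10.499433
sinθ=0.286129, cosθ=0.958191
F = (M+m)·ẍ + m·l·cosθ·θ̈ − m·l·sinθ·θ̇² = -9.852478 + 2.506845 − 0.096607 = -7.442240

F = -7.442240 N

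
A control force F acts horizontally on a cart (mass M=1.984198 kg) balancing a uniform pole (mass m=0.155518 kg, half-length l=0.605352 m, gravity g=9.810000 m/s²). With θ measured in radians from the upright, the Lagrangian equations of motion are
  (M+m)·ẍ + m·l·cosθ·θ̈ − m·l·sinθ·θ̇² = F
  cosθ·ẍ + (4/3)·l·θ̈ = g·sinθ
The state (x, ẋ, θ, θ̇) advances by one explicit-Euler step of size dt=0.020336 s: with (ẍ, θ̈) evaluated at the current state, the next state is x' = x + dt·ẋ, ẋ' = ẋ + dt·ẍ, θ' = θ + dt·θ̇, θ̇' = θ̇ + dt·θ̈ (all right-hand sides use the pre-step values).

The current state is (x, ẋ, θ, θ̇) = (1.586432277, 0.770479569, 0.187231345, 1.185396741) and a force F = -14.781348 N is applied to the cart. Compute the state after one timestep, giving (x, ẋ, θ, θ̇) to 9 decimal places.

sinθ=0.186139344, cosθ=0.982523356
temp = (F + m·l·θ̇²·sinθ)/(M+m) = (-14.781348 + 0.024623755)/2.139716 = -6.896580782
θ̈ = (g·sinθ − cosθ·temp)/(l·(4/3 − m·cos²θ/(M+m))) = 11.249510605
ẍ = temp − m·l·θ̈·cosθ/(M+m) = -7.382886104
Euler: x'=1.586432277+0.020336·0.770479569=1.602100750, ẋ'=0.770479569+0.020336·-7.382886104=0.620341197
       θ'=0.187231345+0.020336·1.185396741=0.211337573, θ̇'=1.185396741+0.020336·11.249510605=1.414166789

(1.602100750, 0.620341197, 0.211337573, 1.414166789)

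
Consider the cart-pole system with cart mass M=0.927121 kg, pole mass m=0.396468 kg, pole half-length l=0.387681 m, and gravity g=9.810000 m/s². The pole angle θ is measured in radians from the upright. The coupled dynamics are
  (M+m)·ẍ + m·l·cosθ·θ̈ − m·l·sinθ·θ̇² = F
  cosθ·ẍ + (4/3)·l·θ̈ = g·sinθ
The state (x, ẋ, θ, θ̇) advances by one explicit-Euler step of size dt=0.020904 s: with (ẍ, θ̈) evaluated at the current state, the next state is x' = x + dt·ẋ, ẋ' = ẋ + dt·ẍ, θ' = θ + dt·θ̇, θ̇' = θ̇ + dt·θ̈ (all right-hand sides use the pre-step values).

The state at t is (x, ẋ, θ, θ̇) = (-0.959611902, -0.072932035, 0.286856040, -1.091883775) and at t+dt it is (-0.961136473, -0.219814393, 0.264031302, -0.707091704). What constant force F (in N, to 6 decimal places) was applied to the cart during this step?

ẍ = (ẋ'−ẋ)/dt = (-0.219814393−-0.072932035)/0.020904 = -7.026519
θ̈ = (θ̇'−θ̇)/dt = (-0.707091704−-1.091883775)/0.020904 = 18.407581
sinθ=0.282938, cosθ=0.959138
F = (M+m)·ẍ + m·l·cosθ·θ̈ − m·l·sinθ·θ̇² = -9.300224 + 2.713692 − 0.051847 = -6.638379

F = -6.638379 N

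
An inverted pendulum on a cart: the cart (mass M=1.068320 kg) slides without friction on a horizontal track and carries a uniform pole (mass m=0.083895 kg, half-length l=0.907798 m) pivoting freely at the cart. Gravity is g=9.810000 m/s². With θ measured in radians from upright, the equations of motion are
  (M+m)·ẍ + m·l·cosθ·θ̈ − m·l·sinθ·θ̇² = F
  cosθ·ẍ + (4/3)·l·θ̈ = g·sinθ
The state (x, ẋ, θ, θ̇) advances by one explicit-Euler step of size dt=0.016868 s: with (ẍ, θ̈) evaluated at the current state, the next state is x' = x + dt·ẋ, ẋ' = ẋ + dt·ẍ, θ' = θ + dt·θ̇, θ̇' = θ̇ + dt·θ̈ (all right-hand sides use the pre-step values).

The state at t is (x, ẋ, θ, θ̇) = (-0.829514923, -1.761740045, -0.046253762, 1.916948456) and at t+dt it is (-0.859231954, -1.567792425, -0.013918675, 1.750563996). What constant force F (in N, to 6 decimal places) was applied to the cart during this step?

F = 12.510635 N

ẍ = (ẋ'−ẋ)/dt = (-1.567792425−-1.761740045)/0.016868 = 11.497962
θ̈ = (θ̇'−θ̇)/dt = (1.750563996−1.916948456)/0.016868 = -9.863912
sinθ=-0.046237, cosθ=0.998930
F = (M+m)·ẍ + m·l·cosθ·θ̈ − m·l·sinθ·θ̇² = 13.248124 + -0.750429 − -0.012940 = 12.510635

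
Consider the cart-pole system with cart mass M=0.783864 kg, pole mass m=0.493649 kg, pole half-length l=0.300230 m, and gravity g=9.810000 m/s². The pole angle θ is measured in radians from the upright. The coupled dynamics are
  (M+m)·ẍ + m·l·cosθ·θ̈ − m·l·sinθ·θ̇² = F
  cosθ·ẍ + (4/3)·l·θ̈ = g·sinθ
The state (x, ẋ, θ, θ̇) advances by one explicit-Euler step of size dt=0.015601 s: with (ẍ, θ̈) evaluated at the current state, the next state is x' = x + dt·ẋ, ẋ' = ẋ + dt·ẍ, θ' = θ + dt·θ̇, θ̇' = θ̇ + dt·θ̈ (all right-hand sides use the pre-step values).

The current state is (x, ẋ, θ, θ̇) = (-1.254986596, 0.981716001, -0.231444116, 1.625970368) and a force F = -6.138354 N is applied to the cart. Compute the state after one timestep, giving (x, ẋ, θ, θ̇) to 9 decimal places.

sinθ=-0.229383373, cosθ=0.973336154
temp = (F + m·l·θ̇²·sinθ)/(M+m) = (-6.138354 + -0.089879270)/1.277513 = -4.875279758
θ̈ = (g·sinθ − cosθ·temp)/(l·(4/3 − m·cos²θ/(M+m))) = 8.591783977
ẍ = temp − m·l·θ̈·cosθ/(M+m) = -5.845461783
Euler: x'=-1.254986596+0.015601·0.981716001=-1.239670845, ẋ'=0.981716001+0.015601·-5.845461783=0.890520952
       θ'=-0.231444116+0.015601·1.625970368=-0.206077352, θ̇'=1.625970368+0.015601·8.591783977=1.760010790

(-1.239670845, 0.890520952, -0.206077352, 1.760010790)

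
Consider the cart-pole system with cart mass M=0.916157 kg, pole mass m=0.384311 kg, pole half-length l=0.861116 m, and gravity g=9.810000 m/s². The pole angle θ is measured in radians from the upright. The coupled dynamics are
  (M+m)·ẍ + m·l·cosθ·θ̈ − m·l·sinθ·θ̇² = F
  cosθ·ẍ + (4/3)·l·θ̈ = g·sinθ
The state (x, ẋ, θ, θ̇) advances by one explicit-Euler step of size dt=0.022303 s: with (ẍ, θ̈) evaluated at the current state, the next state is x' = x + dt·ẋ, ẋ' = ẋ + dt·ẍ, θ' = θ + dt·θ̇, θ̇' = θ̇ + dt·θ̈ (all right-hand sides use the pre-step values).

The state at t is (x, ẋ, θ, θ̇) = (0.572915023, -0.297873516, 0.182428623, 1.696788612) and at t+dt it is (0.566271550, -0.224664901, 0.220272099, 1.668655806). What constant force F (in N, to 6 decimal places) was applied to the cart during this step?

ẍ = (ẋ'−ẋ)/dt = (-0.224664901−-0.297873516)/0.022303 = 3.282456
θ̈ = (θ̇'−θ̇)/dt = (1.668655806−1.696788612)/0.022303 = -1.261391
sinθ=0.181418, cosθ=0.983406
F = (M+m)·ẍ + m·l·cosθ·θ̈ − m·l·sinθ·θ̇² = 4.268729 + -0.410513 − 0.172855 = 3.685361

F = 3.685361 N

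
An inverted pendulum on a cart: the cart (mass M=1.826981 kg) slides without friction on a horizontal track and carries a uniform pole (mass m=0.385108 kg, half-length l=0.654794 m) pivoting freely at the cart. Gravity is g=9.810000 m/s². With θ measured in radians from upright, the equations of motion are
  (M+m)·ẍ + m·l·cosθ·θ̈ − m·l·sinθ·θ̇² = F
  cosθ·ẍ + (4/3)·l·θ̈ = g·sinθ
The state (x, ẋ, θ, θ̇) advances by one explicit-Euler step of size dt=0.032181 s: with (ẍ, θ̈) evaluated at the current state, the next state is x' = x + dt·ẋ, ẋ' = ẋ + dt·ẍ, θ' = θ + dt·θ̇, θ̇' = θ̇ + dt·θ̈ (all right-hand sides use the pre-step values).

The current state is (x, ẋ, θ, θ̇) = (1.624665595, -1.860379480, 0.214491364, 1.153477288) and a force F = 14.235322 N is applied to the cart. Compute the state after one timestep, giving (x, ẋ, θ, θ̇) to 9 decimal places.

sinθ=0.212850475, cosθ=0.977084784
temp = (F + m·l·θ̇²·sinθ)/(M+m) = (14.235322 + 0.071413440)/2.212089 = 6.467522527
θ̈ = (g·sinθ − cosθ·temp)/(l·(4/3 − m·cos²θ/(M+m))) = -5.536635271
ẍ = temp − m·l·θ̈·cosθ/(M+m) = 7.084206698
Euler: x'=1.624665595+0.032181·-1.860379480=1.564796723, ẋ'=-1.860379480+0.032181·7.084206698=-1.632402624
       θ'=0.214491364+0.032181·1.153477288=0.251611417, θ̇'=1.153477288+0.032181·-5.536635271=0.975302828

(1.564796723, -1.632402624, 0.251611417, 0.975302828)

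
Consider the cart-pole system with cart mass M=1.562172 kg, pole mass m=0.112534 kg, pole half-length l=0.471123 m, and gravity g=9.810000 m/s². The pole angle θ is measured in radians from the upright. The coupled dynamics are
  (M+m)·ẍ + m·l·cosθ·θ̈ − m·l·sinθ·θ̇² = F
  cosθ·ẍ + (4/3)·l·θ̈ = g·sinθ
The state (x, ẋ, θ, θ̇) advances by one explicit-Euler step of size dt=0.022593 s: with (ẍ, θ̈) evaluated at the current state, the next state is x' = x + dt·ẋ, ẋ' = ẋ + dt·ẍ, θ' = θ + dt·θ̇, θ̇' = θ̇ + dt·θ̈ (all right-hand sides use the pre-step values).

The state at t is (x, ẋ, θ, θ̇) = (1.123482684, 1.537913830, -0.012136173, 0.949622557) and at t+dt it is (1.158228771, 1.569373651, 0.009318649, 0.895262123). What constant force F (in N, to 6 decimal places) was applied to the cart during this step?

ẍ = (ẋ'−ẋ)/dt = (1.569373651−1.537913830)/0.022593 = 1.392459
θ̈ = (θ̇'−θ̇)/dt = (0.895262123−0.949622557)/0.022593 = -2.406074
sinθ=-0.012136, cosθ=0.999926
F = (M+m)·ẍ + m·l·cosθ·θ̈ − m·l·sinθ·θ̇² = 2.331959 + -0.127554 − -0.000580 = 2.204985

F = 2.204985 N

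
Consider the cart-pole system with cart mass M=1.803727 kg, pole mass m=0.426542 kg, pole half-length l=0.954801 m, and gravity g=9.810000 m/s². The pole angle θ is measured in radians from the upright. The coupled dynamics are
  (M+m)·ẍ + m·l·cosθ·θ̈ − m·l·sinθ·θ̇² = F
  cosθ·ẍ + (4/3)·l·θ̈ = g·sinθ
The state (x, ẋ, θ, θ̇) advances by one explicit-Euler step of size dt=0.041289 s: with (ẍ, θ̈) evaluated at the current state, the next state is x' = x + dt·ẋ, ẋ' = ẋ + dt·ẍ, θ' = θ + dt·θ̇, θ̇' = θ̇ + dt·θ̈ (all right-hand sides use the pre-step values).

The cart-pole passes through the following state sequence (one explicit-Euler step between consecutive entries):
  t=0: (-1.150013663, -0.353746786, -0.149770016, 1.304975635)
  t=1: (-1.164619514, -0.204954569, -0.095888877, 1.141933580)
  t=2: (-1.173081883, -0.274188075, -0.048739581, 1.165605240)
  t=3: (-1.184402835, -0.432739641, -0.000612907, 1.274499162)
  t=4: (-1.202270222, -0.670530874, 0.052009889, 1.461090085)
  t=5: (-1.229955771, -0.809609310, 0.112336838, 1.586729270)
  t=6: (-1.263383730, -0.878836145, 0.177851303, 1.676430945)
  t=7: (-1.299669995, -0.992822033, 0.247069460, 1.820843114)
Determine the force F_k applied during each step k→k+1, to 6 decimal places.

F_0 = 6.550458 N
F_1 = -3.456457 N
F_2 = -7.464550 N
F_3 = -11.003661 N
F_4 = -6.320074 N
F_5 = -2.975091 N
F_6 = -4.957591 N

step 0→1:
  ẍ = (ẋ'−ẋ)/dt = (-0.204954569−-0.353746786)/0.041289 = 3.603677
  θ̈ = (θ̇'−θ̇)/dt = (1.141933580−1.304975635)/0.041289 = -3.948801
  sinθ=-0.149211, cosθ=0.988805
  F = (M+m)·ẍ + m·l·cosθ·θ̈ − m·l·sinθ·θ̇² = 8.037169 + -1.590196 − -0.103486 = 6.550458
step 1→2:
  ẍ = (ẋ'−ẋ)/dt = (-0.274188075−-0.204954569)/0.041289 = -1.676803
  θ̈ = (θ̇'−θ̇)/dt = (1.165605240−1.141933580)/0.041289 = 0.573316
  sinθ=-0.095742, cosθ=0.995406
  F = (M+m)·ẍ + m·l·cosθ·θ̈ − m·l·sinθ·θ̇² = -3.739721 + 0.232418 − -0.050846 = -3.456457
step 2→3:
  ẍ = (ẋ'−ẋ)/dt = (-0.432739641−-0.274188075)/0.041289 = -3.840044
  θ̈ = (θ̇'−θ̇)/dt = (1.274499162−1.165605240)/0.041289 = 2.637359
  sinθ=-0.048720, cosθ=0.998812
  F = (M+m)·ẍ + m·l·cosθ·θ̈ − m·l·sinθ·θ̇² = -8.564331 + 1.072823 − -0.026958 = -7.464550
step 3→4:
  ẍ = (ẋ'−ẋ)/dt = (-0.670530874−-0.432739641)/0.041289 = -5.759191
  θ̈ = (θ̇'−θ̇)/dt = (1.461090085−1.274499162)/0.041289 = 4.519144
  sinθ=-0.000613, cosθ=1.000000
  F = (M+m)·ẍ + m·l·cosθ·θ̈ − m·l·sinθ·θ̇² = -12.844545 + 1.840478 − -0.000405 = -11.003661
step 4→5:
  ẍ = (ẋ'−ẋ)/dt = (-0.809609310−-0.670530874)/0.041289 = -3.368414
  θ̈ = (θ̇'−θ̇)/dt = (1.586729270−1.461090085)/0.041289 = 3.042921
  sinθ=0.051986, cosθ=0.998648
  F = (M+m)·ẍ + m·l·cosθ·θ̈ − m·l·sinθ·θ̇² = -7.512469 + 1.237593 − 0.045198 = -6.320074
step 5→6:
  ẍ = (ẋ'−ẋ)/dt = (-0.878836145−-0.809609310)/0.041289 = -1.676641
  θ̈ = (θ̇'−θ̇)/dt = (1.676430945−1.586729270)/0.041289 = 2.172532
  sinθ=0.112101, cosθ=0.993697
  F = (M+m)·ẍ + m·l·cosθ·θ̈ − m·l·sinθ·θ̇² = -3.739361 + 0.879214 − 0.114945 = -2.975091
step 6→7:
  ẍ = (ẋ'−ẋ)/dt = (-0.992822033−-0.878836145)/0.041289 = -2.760684
  θ̈ = (θ̇'−θ̇)/dt = (1.820843114−1.676430945)/0.041289 = 3.497594
  sinθ=0.176915, cosθ=0.984226
  F = (M+m)·ẍ + m·l·cosθ·θ̈ − m·l·sinθ·θ̇² = -6.157068 + 1.401971 − 0.202494 = -4.957591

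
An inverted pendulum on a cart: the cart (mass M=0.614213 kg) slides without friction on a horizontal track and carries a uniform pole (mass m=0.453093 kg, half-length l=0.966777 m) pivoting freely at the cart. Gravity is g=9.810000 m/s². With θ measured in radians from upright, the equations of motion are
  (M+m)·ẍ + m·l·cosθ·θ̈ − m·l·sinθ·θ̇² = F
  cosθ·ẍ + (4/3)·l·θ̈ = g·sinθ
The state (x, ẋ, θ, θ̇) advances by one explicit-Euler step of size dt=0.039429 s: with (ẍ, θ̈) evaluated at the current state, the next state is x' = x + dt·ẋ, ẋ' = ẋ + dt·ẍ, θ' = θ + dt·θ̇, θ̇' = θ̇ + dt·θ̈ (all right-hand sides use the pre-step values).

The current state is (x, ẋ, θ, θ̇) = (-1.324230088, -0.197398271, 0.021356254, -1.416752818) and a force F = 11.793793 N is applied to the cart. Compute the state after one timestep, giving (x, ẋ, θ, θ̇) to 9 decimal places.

(-1.332013304, 0.438837703, -0.034504893, -1.903807447)

sinθ=0.021354631, cosθ=0.999771964
temp = (F + m·l·θ̇²·sinθ)/(M+m) = (11.793793 + 0.018775603)/1.067306 = 11.067649393
θ̈ = (g·sinθ − cosθ·temp)/(l·(4/3 − m·cos²θ/(M+m))) = -12.352700522
ẍ = temp − m·l·θ̈·cosθ/(M+m) = 16.136244244
Euler: x'=-1.324230088+0.039429·-0.197398271=-1.332013304, ẋ'=-0.197398271+0.039429·16.136244244=0.438837703
       θ'=0.021356254+0.039429·-1.416752818=-0.034504893, θ̇'=-1.416752818+0.039429·-12.352700522=-1.903807447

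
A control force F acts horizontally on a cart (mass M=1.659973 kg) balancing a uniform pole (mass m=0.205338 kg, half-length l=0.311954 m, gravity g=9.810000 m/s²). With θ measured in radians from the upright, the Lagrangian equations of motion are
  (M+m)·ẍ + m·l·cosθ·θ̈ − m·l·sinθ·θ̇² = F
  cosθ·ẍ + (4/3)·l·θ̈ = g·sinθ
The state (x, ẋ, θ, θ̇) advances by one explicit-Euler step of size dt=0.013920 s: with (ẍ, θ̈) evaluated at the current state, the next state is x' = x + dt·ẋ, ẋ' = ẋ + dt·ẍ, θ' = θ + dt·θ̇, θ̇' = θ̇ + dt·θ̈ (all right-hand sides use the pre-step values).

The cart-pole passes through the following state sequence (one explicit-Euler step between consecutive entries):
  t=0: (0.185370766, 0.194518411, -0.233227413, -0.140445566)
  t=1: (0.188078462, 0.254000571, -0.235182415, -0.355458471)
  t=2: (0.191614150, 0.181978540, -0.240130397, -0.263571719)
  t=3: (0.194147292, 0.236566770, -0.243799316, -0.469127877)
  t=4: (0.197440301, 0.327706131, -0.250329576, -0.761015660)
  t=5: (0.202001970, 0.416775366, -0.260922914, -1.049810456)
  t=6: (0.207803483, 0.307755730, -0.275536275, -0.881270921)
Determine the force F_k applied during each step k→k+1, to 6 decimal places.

step 0→1:
  ẍ = (ẋ'−ẋ)/dt = (0.254000571−0.194518411)/0.013920 = 4.273144
  θ̈ = (θ̇'−θ̇)/dt = (-0.355458471−-0.140445566)/0.013920 = -15.446329
  sinθ=-0.231119, cosθ=0.972926
  F = (M+m)·ẍ + m·l·cosθ·θ̈ − m·l·sinθ·θ̇² = 7.970742 + -0.962642 − -0.000292 = 7.008392
step 1→2:
  ẍ = (ẋ'−ẋ)/dt = (0.181978540−0.254000571)/0.013920 = -5.173996
  θ̈ = (θ̇'−θ̇)/dt = (-0.263571719−-0.355458471)/0.013920 = 6.601060
  sinθ=-0.233020, cosθ=0.972472
  F = (M+m)·ẍ + m·l·cosθ·θ̈ − m·l·sinθ·θ̇² = -9.651113 + 0.411198 − -0.001886 = -9.238029
step 2→3:
  ẍ = (ẋ'−ẋ)/dt = (0.236566770−0.181978540)/0.013920 = 3.921568
  θ̈ = (θ̇'−θ̇)/dt = (-0.469127877−-0.263571719)/0.013920 = -14.766965
  sinθ=-0.237829, cosθ=0.971307
  F = (M+m)·ẍ + m·l·cosθ·θ̈ − m·l·sinθ·θ̇² = 7.314944 + -0.918772 − -0.001058 = 6.397231
step 3→4:
  ẍ = (ẋ'−ẋ)/dt = (0.327706131−0.236566770)/0.013920 = 6.547368
  θ̈ = (θ̇'−θ̇)/dt = (-0.761015660−-0.469127877)/0.013920 = -20.968950
  sinθ=-0.241391, cosθ=0.970428
  F = (M+m)·ẍ + m·l·cosθ·θ̈ − m·l·sinθ·θ̇² = 12.212877 + -1.303466 − -0.003403 = 10.912814
step 4→5:
  ẍ = (ẋ'−ẋ)/dt = (0.416775366−0.327706131)/0.013920 = 6.398652
  θ̈ = (θ̇'−θ̇)/dt = (-1.049810456−-0.761015660)/0.013920 = -20.746753
  sinθ=-0.247723, cosθ=0.968831
  F = (M+m)·ẍ + m·l·cosθ·θ̈ − m·l·sinθ·θ̇² = 11.935476 + -1.287532 − -0.009190 = 10.657134
step 5→6:
  ẍ = (ẋ'−ẋ)/dt = (0.307755730−0.416775366)/0.013920 = -7.831870
  θ̈ = (θ̇'−θ̇)/dt = (-0.881270921−-1.049810456)/0.013920 = 12.107725
  sinθ=-0.257972, cosθ=0.966152
  F = (M+m)·ẍ + m·l·cosθ·θ̈ − m·l·sinθ·θ̇² = -14.608874 + 0.749321 − -0.018212 = -13.841341

F_0 = 7.008392 N
F_1 = -9.238029 N
F_2 = 6.397231 N
F_3 = 10.912814 N
F_4 = 10.657134 N
F_5 = -13.841341 N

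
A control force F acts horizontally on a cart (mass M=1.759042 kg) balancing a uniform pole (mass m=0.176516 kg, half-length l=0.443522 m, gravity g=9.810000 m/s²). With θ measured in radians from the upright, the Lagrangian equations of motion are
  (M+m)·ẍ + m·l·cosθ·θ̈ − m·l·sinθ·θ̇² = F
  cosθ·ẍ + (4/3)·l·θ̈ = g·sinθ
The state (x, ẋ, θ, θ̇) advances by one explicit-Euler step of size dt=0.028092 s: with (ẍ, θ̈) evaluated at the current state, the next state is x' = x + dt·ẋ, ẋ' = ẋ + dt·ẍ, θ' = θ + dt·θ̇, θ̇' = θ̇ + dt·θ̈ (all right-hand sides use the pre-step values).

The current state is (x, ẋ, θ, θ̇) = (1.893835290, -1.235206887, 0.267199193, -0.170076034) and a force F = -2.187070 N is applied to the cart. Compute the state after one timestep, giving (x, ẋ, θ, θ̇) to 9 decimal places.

sinθ=0.264031058, cosθ=0.964514179
temp = (F + m·l·θ̇²·sinθ)/(M+m) = (-2.187070 + 0.000597916)/1.935558 = -1.129633978
θ̈ = (g·sinθ − cosθ·temp)/(l·(4/3 − m·cos²θ/(M+m))) = 6.645226312
ẍ = temp − m·l·θ̈·cosθ/(M+m) = -1.388879610
Euler: x'=1.893835290+0.028092·-1.235206887=1.859135858, ẋ'=-1.235206887+0.028092·-1.388879610=-1.274223293
       θ'=0.267199193+0.028092·-0.170076034=0.262421417, θ̇'=-0.170076034+0.028092·6.645226312=0.016601664

(1.859135858, -1.274223293, 0.262421417, 0.016601664)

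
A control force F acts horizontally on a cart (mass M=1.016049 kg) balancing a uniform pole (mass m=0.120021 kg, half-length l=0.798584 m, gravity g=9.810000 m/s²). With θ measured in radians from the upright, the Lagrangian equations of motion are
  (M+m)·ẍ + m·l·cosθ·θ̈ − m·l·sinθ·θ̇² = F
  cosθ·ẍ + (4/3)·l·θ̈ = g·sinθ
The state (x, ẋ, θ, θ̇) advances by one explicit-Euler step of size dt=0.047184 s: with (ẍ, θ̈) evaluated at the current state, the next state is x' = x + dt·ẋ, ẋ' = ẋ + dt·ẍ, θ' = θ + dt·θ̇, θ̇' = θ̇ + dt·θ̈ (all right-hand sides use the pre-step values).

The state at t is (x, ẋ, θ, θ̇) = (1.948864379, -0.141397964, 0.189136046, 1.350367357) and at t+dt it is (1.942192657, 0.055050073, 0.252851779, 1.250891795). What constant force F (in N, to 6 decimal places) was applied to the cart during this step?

ẍ = (ẋ'−ẋ)/dt = (0.055050073−-0.141397964)/0.047184 = 4.163446
θ̈ = (θ̇'−θ̇)/dt = (1.250891795−1.350367357)/0.047184 = -2.108248
sinθ=0.188010, cosθ=0.982167
F = (M+m)·ẍ + m·l·cosθ·θ̈ − m·l·sinθ·θ̇² = 4.729966 + -0.198465 − 0.032860 = 4.498641

F = 4.498641 N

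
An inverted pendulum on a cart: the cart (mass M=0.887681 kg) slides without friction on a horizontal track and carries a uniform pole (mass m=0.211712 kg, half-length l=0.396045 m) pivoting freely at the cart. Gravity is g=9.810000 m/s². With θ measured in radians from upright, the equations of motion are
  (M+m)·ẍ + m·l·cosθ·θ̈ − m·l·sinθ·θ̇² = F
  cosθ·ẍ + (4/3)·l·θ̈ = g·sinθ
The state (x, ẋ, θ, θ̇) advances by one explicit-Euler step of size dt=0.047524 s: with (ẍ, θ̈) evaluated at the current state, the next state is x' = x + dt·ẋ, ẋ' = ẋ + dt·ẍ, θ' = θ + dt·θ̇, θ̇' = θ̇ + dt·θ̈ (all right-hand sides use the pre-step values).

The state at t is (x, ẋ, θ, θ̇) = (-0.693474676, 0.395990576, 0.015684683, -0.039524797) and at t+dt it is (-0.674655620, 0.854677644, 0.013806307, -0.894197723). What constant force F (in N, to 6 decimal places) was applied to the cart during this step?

F = 9.103272 N

ẍ = (ẋ'−ẋ)/dt = (0.854677644−0.395990576)/0.047524 = 9.651693
θ̈ = (θ̇'−θ̇)/dt = (-0.894197723−-0.039524797)/0.047524 = -17.984028
sinθ=0.015684, cosθ=0.999877
F = (M+m)·ẍ + m·l·cosθ·θ̈ − m·l·sinθ·θ̇² = 10.611004 + -1.507730 − 0.000002 = 9.103272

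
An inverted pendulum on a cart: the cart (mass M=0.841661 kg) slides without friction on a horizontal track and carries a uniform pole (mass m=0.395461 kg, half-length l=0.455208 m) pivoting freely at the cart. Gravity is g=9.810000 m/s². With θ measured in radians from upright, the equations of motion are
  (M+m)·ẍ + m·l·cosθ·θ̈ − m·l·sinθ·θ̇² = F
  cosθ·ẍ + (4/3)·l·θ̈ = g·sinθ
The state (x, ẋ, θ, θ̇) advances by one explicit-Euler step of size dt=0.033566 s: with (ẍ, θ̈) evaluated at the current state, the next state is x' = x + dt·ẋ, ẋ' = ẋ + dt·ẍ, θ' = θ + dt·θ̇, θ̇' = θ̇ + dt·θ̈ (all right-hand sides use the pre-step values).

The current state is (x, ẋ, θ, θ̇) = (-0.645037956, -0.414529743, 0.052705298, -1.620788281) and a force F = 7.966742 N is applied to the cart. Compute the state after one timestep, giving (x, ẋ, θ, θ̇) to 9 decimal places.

sinθ=0.052680900, cosθ=0.998611397
temp = (F + m·l·θ̇²·sinθ)/(M+m) = (7.966742 + 0.024912615)/1.237122 = 6.459875917
θ̈ = (g·sinθ − cosθ·temp)/(l·(4/3 − m·cos²θ/(M+m))) = -12.848971630
ẍ = temp − m·l·θ̈·cosθ/(M+m) = 8.326968719
Euler: x'=-0.645037956+0.033566·-0.414529743=-0.658952061, ẋ'=-0.414529743+0.033566·8.326968719=-0.135026711
       θ'=0.052705298+0.033566·-1.620788281=-0.001698081, θ̇'=-1.620788281+0.033566·-12.848971630=-2.052076863

(-0.658952061, -0.135026711, -0.001698081, -2.052076863)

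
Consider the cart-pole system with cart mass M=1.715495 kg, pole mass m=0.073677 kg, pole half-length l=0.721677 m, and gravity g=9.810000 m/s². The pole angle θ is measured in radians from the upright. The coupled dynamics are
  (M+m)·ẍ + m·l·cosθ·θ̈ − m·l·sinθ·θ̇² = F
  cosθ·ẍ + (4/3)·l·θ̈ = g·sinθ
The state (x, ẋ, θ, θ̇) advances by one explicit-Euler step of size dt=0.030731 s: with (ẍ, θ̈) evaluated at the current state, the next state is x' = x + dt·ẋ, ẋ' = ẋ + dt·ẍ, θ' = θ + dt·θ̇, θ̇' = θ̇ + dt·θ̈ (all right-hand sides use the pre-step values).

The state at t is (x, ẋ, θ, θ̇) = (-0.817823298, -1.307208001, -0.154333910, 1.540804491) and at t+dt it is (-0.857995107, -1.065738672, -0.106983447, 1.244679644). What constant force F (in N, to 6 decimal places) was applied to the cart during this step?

ẍ = (ẋ'−ẋ)/dt = (-1.065738672−-1.307208001)/0.030731 = 7.857516
θ̈ = (θ̇'−θ̇)/dt = (1.244679644−1.540804491)/0.030731 = -9.636030
sinθ=-0.153722, cosθ=0.988114
F = (M+m)·ẍ + m·l·cosθ·θ̈ − m·l·sinθ·θ̇² = 14.058448 + -0.506268 − -0.019405 = 13.571585

F = 13.571585 N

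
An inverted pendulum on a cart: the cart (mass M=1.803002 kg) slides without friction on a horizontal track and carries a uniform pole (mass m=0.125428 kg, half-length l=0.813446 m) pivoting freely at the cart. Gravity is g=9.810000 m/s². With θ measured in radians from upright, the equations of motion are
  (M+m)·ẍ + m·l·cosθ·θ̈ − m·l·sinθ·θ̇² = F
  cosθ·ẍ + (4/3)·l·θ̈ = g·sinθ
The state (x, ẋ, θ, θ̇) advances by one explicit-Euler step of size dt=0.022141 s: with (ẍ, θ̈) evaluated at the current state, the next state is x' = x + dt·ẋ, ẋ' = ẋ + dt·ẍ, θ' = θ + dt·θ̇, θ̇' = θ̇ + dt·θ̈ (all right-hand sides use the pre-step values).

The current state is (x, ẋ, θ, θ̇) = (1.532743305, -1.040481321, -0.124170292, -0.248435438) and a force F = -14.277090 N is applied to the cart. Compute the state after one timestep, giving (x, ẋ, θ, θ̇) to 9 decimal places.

(1.509706008, -1.211314128, -0.129670901, -0.116942451)

sinθ=-0.123851456, cosθ=0.992300769
temp = (F + m·l·θ̇²·sinθ)/(M+m) = (-14.277090 + -0.000779922)/1.928430 = -7.403882911
θ̈ = (g·sinθ − cosθ·temp)/(l·(4/3 − m·cos²θ/(M+m))) = 5.938891039
ẍ = temp − m·l·θ̈·cosθ/(M+m) = -7.715677111
Euler: x'=1.532743305+0.022141·-1.040481321=1.509706008, ẋ'=-1.040481321+0.022141·-7.715677111=-1.211314128
       θ'=-0.124170292+0.022141·-0.248435438=-0.129670901, θ̇'=-0.248435438+0.022141·5.938891039=-0.116942451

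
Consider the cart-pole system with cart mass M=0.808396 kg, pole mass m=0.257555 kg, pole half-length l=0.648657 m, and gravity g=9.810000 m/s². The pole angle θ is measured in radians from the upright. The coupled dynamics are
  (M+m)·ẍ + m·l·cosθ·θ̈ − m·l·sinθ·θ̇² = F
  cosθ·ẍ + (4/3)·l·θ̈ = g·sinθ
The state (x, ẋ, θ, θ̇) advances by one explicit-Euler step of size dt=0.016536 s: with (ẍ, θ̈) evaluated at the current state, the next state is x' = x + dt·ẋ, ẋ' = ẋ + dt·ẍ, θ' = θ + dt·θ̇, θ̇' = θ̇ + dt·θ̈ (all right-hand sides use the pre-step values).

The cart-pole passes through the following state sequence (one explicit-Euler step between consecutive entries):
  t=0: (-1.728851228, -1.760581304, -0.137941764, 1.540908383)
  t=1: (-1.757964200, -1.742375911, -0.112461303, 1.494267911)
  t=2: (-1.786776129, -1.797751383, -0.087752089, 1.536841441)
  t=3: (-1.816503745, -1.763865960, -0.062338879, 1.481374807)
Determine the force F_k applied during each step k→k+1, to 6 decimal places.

step 0→1:
  ẍ = (ẋ'−ẋ)/dt = (-1.742375911−-1.760581304)/0.016536 = 1.100955
  θ̈ = (θ̇'−θ̇)/dt = (1.494267911−1.540908383)/0.016536 = -2.820541
  sinθ=-0.137505, cosθ=0.990501
  F = (M+m)·ẍ + m·l·cosθ·θ̈ − m·l·sinθ·θ̇² = 1.173564 + -0.466737 − -0.054545 = 0.761372
step 1→2:
  ẍ = (ẋ'−ẋ)/dt = (-1.797751383−-1.742375911)/0.016536 = -3.348783
  θ̈ = (θ̇'−θ̇)/dt = (1.536841441−1.494267911)/0.016536 = 2.574597
  sinθ=-0.112224, cosθ=0.993683
  F = (M+m)·ẍ + m·l·cosθ·θ̈ − m·l·sinθ·θ̇² = -3.569638 + 0.427407 − -0.041863 = -3.100368
step 2→3:
  ẍ = (ẋ'−ẋ)/dt = (-1.763865960−-1.797751383)/0.016536 = 2.049191
  θ̈ = (θ̇'−θ̇)/dt = (1.481374807−1.536841441)/0.016536 = -3.354296
  sinθ=-0.087640, cosθ=0.996152
  F = (M+m)·ẍ + m·l·cosθ·θ̈ − m·l·sinθ·θ̇² = 2.184337 + -0.558229 − -0.034581 = 1.660690

F_0 = 0.761372 N
F_1 = -3.100368 N
F_2 = 1.660690 N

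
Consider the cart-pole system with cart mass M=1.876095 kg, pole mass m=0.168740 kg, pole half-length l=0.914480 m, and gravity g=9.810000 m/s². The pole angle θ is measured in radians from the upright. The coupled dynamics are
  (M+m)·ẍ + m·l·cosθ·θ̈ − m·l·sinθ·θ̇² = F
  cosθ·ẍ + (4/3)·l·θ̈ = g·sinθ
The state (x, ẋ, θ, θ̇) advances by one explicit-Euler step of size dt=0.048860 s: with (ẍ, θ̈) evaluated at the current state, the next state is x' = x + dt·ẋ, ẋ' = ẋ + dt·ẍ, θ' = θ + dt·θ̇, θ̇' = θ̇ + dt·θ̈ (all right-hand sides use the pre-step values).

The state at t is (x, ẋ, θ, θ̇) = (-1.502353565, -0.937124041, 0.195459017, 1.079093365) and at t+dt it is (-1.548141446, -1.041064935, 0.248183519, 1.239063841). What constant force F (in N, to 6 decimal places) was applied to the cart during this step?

F = -3.889320 N

ẍ = (ẋ'−ẋ)/dt = (-1.041064935−-0.937124041)/0.048860 = -2.127321
θ̈ = (θ̇'−θ̇)/dt = (1.239063841−1.079093365)/0.048860 = 3.274058
sinθ=0.194217, cosθ=0.980959
F = (M+m)·ẍ + m·l·cosθ·θ̈ − m·l·sinθ·θ̇² = -4.350020 + 0.495598 − 0.034898 = -3.889320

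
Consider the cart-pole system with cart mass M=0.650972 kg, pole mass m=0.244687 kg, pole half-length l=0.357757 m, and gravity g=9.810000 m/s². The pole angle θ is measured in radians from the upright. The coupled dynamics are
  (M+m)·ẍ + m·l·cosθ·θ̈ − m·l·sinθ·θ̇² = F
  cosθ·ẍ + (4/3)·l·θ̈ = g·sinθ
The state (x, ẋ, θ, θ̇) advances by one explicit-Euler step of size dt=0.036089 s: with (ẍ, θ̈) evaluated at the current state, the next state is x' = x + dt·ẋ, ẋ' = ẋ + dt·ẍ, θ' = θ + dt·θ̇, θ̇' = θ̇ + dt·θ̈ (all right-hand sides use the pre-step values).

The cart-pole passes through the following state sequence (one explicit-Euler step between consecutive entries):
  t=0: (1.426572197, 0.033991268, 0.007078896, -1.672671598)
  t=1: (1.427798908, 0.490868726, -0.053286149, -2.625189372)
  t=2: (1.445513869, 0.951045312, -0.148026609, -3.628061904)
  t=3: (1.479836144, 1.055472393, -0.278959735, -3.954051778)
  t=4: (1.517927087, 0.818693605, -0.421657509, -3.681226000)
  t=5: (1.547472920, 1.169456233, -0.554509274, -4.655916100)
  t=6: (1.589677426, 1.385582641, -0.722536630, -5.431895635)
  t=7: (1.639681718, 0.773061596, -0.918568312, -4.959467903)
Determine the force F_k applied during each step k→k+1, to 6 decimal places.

F_0 = 9.026683 N
F_1 = 9.023679 N
F_2 = 1.979537 N
F_3 = -4.863341 N
F_4 = 7.033601 N
F_5 = 4.762784 N
F_6 = -12.633962 N

step 0→1:
  ẍ = (ẋ'−ẋ)/dt = (0.490868726−0.033991268)/0.036089 = 12.659743
  θ̈ = (θ̇'−θ̇)/dt = (-2.625189372−-1.672671598)/0.036089 = -26.393576
  sinθ=0.007079, cosθ=0.999975
  F = (M+m)·ẍ + m·l·cosθ·θ̈ − m·l·sinθ·θ̇² = 11.338813 + -2.310396 − 0.001734 = 9.026683
step 1→2:
  ẍ = (ẋ'−ẋ)/dt = (0.951045312−0.490868726)/0.036089 = 12.751159
  θ̈ = (θ̇'−θ̇)/dt = (-3.628061904−-2.625189372)/0.036089 = -27.788870
  sinθ=-0.053261, cosθ=0.998581
  F = (M+m)·ẍ + m·l·cosθ·θ̈ − m·l·sinθ·θ̇² = 11.420691 + -2.429143 − -0.032131 = 9.023679
step 2→3:
  ẍ = (ẋ'−ẋ)/dt = (1.055472393−0.951045312)/0.036089 = 2.893599
  θ̈ = (θ̇'−θ̇)/dt = (-3.954051778−-3.628061904)/0.036089 = -9.032943
  sinθ=-0.147487, cosθ=0.989064
  F = (M+m)·ẍ + m·l·cosθ·θ̈ − m·l·sinθ·θ̇² = 2.591678 + -0.782083 − -0.169942 = 1.979537
step 3→4:
  ẍ = (ẋ'−ẋ)/dt = (0.818693605−1.055472393)/0.036089 = -6.560968
  θ̈ = (θ̇'−θ̇)/dt = (-3.681226000−-3.954051778)/0.036089 = 7.559804
  sinθ=-0.275356, cosθ=0.961342
  F = (M+m)·ẍ + m·l·cosθ·θ̈ − m·l·sinθ·θ̇² = -5.876390 + 0.636191 − -0.376858 = -4.863341
step 4→5:
  ẍ = (ẋ'−ẋ)/dt = (1.169456233−0.818693605)/0.036089 = 9.719378
  θ̈ = (θ̇'−θ̇)/dt = (-4.655916100−-3.681226000)/0.036089 = -27.007955
  sinθ=-0.409273, cosθ=0.912412
  F = (M+m)·ẍ + m·l·cosθ·θ̈ − m·l·sinθ·θ̇² = 8.705248 + -2.157156 − -0.485509 = 7.033601
step 5→6:
  ẍ = (ẋ'−ẋ)/dt = (1.385582641−1.169456233)/0.036089 = 5.988706
  θ̈ = (θ̇'−θ̇)/dt = (-5.431895635−-4.655916100)/0.036089 = -21.501830
  sinθ=-0.526526, cosθ=0.850159
  F = (M+m)·ẍ + m·l·cosθ·θ̈ − m·l·sinθ·θ̇² = 5.363838 + -1.600201 − -0.999147 = 4.762784
step 6→7:
  ẍ = (ẋ'−ẋ)/dt = (0.773061596−1.385582641)/0.036089 = -16.972514
  θ̈ = (θ̇'−θ̇)/dt = (-4.959467903−-5.431895635)/0.036089 = 13.090630
  sinθ=-0.661290, cosθ=0.750131
  F = (M+m)·ẍ + m·l·cosθ·θ̈ − m·l·sinθ·θ̇² = -15.201585 + 0.859600 − -1.708022 = -12.633962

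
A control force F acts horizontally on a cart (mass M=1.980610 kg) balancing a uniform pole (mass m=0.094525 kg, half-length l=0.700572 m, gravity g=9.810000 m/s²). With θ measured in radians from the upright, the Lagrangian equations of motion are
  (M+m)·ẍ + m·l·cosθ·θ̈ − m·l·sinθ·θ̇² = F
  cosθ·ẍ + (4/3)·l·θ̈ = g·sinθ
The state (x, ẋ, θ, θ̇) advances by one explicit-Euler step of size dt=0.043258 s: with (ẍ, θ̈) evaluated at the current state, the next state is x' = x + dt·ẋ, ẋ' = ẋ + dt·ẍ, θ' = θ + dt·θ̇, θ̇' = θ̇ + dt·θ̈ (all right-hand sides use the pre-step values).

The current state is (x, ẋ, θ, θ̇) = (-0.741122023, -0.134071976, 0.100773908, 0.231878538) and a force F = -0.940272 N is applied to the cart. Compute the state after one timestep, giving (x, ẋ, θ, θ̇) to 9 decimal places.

(-0.746921709, -0.155852994, 0.110804510, 0.300782252)

sinθ=0.100603428, cosθ=0.994926605
temp = (F + m·l·θ̇²·sinθ)/(M+m) = (-0.940272 + 0.000358206)/2.075135 = -0.452941034
θ̈ = (g·sinθ − cosθ·temp)/(l·(4/3 − m·cos²θ/(M+m))) = 1.592854835
ẍ = temp − m·l·θ̈·cosθ/(M+m) = -0.503514225
Euler: x'=-0.741122023+0.043258·-0.134071976=-0.746921709, ẋ'=-0.134071976+0.043258·-0.503514225=-0.155852994
       θ'=0.100773908+0.043258·0.231878538=0.110804510, θ̇'=0.231878538+0.043258·1.592854835=0.300782252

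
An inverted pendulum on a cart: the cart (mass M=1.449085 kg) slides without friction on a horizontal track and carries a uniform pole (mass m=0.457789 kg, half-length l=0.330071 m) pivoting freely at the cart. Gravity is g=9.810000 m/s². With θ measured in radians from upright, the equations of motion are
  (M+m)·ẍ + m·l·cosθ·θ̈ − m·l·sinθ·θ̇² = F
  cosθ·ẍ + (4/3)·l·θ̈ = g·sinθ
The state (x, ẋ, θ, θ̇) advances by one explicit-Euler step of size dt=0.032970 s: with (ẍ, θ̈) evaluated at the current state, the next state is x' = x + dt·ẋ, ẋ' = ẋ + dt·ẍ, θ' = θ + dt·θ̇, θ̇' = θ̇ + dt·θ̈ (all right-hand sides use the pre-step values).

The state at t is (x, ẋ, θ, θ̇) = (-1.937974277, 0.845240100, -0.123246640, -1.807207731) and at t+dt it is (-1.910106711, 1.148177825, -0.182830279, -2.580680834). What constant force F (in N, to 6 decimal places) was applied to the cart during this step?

F = 14.063598 N

ẍ = (ẋ'−ẋ)/dt = (1.148177825−0.845240100)/0.032970 = 9.188284
θ̈ = (θ̇'−θ̇)/dt = (-2.580680834−-1.807207731)/0.032970 = -23.459906
sinθ=-0.122935, cosθ=0.992415
F = (M+m)·ẍ + m·l·cosθ·θ̈ − m·l·sinθ·θ̇² = 17.520900 + -3.517971 − -0.060669 = 14.063598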